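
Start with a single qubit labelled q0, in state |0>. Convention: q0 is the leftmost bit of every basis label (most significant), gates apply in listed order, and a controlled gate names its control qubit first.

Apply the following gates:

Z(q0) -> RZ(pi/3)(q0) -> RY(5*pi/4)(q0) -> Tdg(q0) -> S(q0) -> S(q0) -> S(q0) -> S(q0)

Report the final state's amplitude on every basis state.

The resulting statevector has amplitude sqrt(2 - sqrt(2))*exp(5*I*pi/6)/2 on |0>, -sqrt(sqrt(2) + 2)*exp(7*I*pi/12)/2 on |1>.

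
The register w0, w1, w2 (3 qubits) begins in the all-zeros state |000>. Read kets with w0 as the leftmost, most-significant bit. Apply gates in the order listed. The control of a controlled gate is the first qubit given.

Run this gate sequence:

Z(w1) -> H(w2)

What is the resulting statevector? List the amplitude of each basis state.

The resulting statevector has amplitude sqrt(2)/2 on |000>, sqrt(2)/2 on |001>, and 0 on every other basis state.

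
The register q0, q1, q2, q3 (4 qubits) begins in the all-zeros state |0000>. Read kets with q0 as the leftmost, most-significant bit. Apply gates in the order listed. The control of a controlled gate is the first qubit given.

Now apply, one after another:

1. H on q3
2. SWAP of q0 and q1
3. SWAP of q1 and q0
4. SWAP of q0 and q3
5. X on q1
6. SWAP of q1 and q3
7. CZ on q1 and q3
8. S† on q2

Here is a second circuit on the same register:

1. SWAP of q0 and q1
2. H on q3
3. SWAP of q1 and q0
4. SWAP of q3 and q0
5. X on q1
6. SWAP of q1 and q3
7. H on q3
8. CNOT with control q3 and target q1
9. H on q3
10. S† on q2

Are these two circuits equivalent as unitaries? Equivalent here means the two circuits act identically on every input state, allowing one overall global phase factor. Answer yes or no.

No: there is an input state on which the two circuits produce genuinely different outputs (not merely differing by a phase).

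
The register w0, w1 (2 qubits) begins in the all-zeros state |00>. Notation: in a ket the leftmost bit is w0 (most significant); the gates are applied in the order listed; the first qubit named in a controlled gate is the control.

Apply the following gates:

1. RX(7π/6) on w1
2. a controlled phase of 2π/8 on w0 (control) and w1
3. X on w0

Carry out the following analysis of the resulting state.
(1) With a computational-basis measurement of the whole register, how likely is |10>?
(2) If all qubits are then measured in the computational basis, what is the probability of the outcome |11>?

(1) A full measurement returns |10> with probability 1/2 - sqrt(3)/4.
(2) Outcome |11> occurs with probability sqrt(3)/4 + 1/2.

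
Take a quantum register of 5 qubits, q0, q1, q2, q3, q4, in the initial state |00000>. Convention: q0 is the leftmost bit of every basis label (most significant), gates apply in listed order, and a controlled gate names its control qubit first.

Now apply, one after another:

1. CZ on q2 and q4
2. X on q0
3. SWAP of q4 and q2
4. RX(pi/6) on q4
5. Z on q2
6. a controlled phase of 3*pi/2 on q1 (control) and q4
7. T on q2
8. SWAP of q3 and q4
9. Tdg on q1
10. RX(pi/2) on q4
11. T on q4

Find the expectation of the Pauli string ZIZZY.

The observable ZIZZY averages to sqrt(6)/4.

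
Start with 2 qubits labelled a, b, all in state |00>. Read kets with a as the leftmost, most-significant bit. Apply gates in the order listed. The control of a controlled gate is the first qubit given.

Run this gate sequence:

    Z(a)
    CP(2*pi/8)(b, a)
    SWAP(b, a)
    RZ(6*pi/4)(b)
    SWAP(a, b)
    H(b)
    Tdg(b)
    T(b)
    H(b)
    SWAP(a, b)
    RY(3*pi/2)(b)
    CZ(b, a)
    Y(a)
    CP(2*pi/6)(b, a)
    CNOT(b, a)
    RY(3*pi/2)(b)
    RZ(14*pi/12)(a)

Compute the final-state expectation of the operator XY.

The observable XY averages to 1/2. Key observation: gates 5-10 undo each other exactly, leaving only the rest of the circuit to track.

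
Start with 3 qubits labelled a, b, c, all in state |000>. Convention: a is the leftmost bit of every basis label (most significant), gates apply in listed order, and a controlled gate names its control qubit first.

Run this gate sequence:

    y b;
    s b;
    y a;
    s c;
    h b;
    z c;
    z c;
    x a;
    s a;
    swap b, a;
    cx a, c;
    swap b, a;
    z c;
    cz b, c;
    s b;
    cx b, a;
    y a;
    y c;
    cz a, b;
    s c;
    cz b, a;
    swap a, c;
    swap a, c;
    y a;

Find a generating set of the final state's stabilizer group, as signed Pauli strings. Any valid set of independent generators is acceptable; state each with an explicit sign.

The stabilizer group can be generated by +XXX, -ZIZ, -IZZ, among other valid generating sets.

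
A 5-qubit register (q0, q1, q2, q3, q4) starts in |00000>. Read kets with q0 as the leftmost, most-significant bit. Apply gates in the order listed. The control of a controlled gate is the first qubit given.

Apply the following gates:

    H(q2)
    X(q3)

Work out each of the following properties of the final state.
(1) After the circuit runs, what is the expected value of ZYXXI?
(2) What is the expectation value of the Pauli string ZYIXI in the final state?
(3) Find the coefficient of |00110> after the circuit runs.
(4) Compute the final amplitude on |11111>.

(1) In the final state, ZYXXI has expectation 0.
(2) In the final state, ZYIXI has expectation 0.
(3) The final state's coefficient on |00110> equals sqrt(2)/2.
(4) The final state's coefficient on |11111> equals 0.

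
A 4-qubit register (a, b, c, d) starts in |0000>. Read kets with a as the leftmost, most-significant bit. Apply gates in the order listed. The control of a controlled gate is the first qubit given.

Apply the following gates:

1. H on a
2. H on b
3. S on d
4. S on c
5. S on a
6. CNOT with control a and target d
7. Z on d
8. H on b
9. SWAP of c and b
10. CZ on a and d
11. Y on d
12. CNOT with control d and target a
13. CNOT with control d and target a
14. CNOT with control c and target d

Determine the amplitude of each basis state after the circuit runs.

After the circuit, the state carries amplitude sqrt(2)*I/2 on |0001>, sqrt(2)/2 on |1000>, and 0 on every other basis state.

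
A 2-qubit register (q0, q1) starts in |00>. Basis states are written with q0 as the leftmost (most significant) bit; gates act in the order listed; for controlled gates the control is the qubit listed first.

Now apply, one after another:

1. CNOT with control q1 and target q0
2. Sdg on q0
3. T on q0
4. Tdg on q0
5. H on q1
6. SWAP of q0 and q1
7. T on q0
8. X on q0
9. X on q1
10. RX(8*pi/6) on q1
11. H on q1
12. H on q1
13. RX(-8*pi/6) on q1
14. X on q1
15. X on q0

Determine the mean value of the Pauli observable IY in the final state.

The observable IY averages to 0. Key observation: steps 8-15 multiply out to the identity, so the circuit reduces to the remaining gates.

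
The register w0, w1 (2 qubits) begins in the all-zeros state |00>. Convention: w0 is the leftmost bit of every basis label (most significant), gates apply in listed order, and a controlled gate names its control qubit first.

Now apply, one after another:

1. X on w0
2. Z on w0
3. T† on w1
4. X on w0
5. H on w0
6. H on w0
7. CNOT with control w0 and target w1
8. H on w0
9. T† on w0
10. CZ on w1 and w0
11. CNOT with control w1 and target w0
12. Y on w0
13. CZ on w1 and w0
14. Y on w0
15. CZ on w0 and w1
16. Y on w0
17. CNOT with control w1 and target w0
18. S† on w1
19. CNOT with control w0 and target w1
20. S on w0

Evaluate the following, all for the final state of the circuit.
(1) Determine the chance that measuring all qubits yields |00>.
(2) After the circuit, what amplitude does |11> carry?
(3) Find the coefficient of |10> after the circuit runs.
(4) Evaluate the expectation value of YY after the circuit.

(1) A full measurement returns |00> with probability 1/2.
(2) The amplitude on |11> is sqrt(2)/2.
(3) The amplitude on |10> is 0.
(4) The expectation value of YY is -sqrt(2)/2.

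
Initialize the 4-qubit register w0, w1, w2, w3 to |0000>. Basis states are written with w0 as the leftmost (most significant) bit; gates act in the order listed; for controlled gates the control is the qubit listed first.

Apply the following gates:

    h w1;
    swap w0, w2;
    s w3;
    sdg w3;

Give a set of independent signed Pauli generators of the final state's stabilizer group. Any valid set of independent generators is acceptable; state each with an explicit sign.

The stabilizer group can be generated by +IXII, +ZIII, +IIZI, +IIIZ, among other valid generating sets. Key observation: gates 3-4 undo each other exactly, leaving only the rest of the circuit to track.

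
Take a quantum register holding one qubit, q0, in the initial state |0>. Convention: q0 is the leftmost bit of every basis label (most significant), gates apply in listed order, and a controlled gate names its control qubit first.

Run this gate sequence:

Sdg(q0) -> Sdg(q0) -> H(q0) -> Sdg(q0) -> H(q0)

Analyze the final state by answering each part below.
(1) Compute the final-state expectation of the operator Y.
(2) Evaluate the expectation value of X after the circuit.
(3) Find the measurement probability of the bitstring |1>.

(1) The expectation value of Y is 1.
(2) In the final state, X has expectation 0.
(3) The probability of measuring |1> is 1/2.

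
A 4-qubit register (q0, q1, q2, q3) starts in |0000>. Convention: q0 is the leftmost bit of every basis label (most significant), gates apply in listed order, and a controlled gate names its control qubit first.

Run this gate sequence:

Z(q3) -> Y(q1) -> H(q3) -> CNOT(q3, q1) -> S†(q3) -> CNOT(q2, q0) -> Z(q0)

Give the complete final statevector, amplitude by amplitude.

After the circuit, the state carries amplitude sqrt(2)/2 on |0001>, sqrt(2)*I/2 on |0100>, and 0 on every other basis state.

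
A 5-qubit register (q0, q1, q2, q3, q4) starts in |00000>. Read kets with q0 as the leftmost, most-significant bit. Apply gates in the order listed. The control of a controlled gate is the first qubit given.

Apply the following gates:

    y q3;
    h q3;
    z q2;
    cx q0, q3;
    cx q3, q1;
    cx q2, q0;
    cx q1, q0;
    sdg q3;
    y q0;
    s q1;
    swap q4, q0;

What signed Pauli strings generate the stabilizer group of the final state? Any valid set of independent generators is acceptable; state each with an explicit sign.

The final state is stabilized by the group generated by +IXIXX, +ZIIII, -IZIIZ, +IIZII, -IIIZZ; other independent generating sets are equally valid.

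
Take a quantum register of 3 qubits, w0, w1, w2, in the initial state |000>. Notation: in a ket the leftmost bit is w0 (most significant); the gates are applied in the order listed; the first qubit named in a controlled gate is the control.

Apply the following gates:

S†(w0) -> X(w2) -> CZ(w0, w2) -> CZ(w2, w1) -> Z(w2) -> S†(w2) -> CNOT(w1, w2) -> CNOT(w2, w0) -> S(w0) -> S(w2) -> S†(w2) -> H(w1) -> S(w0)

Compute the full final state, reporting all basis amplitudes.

The final amplitudes are -sqrt(2)*I/2 on |101>, -sqrt(2)*I/2 on |111>, and 0 on every other basis state. Key observation: the block from step 10 through step 11 cancels to the identity and can be dropped.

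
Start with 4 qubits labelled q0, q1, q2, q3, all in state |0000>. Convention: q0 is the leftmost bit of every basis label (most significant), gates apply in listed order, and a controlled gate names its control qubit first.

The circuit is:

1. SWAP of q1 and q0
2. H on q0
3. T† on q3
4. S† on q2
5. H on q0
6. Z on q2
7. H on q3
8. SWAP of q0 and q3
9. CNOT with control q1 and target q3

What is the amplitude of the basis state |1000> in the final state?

|1000> carries amplitude sqrt(2)/2 in the final state.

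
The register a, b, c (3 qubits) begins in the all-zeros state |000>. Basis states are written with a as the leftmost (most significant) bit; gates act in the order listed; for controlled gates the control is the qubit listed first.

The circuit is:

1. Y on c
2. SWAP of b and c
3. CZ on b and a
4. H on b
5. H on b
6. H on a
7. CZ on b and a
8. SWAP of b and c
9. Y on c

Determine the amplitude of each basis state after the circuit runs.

After the circuit, the state carries amplitude sqrt(2)/2 on |000>, -sqrt(2)/2 on |100>, and 0 on every other basis state.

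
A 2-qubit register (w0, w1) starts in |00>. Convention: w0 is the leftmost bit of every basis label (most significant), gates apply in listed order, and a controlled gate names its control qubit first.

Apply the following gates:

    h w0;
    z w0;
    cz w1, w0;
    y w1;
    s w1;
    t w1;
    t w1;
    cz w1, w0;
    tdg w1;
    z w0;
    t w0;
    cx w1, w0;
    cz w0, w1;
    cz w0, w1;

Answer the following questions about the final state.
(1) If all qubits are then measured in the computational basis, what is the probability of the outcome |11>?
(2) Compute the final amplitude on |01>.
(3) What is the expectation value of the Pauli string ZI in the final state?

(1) A full measurement returns |11> with probability 1/2.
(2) The final state's coefficient on |01> equals sqrt(2)*I/2.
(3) The expectation value of ZI is 0.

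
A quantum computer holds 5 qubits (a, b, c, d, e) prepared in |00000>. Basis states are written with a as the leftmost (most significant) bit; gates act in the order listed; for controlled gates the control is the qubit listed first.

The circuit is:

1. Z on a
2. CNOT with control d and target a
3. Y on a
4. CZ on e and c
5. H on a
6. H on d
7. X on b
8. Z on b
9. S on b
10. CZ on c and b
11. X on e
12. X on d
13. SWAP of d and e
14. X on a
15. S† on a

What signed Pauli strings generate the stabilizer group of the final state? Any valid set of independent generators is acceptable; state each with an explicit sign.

One valid set of independent stabilizer generators is +YIIII, +IIIIX, -IZIII, +IIZII, -IIIZI (any independent generating set of the same group is equally correct).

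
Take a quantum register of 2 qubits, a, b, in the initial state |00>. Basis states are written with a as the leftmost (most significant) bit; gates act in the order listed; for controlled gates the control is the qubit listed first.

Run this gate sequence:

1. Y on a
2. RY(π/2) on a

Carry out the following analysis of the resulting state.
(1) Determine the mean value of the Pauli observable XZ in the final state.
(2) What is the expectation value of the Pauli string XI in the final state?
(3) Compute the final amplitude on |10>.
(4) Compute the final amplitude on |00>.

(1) The expectation value of XZ is -1.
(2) In the final state, XI has expectation -1.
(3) The final state's coefficient on |10> equals sqrt(2)*I/2.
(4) |00> carries amplitude -sqrt(2)*I/2 in the final state.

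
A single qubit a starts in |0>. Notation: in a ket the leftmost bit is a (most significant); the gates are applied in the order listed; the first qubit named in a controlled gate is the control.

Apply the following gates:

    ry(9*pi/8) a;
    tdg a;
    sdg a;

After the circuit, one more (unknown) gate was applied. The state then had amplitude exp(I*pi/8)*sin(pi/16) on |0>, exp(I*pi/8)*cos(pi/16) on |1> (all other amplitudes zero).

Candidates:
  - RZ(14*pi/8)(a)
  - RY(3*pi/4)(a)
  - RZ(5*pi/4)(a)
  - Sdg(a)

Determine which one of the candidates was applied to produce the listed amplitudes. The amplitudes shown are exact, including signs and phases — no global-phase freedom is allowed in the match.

It was RZ(14*pi/8)(a) that produced the state shown.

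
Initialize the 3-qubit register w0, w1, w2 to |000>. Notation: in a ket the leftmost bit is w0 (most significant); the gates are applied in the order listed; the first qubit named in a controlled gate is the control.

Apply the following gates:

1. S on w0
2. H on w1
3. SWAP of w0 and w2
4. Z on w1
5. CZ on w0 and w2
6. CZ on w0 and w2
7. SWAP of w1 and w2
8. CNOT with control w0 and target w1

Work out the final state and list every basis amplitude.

The resulting statevector has amplitude sqrt(2)/2 on |000>, -sqrt(2)/2 on |001>, and 0 on every other basis state. Key observation: steps 5-6 multiply out to the identity, so the circuit reduces to the remaining gates.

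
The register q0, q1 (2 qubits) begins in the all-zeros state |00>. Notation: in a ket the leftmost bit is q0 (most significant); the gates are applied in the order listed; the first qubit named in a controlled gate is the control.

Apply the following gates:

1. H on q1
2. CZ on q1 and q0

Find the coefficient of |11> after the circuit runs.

|11> carries amplitude 0 in the final state.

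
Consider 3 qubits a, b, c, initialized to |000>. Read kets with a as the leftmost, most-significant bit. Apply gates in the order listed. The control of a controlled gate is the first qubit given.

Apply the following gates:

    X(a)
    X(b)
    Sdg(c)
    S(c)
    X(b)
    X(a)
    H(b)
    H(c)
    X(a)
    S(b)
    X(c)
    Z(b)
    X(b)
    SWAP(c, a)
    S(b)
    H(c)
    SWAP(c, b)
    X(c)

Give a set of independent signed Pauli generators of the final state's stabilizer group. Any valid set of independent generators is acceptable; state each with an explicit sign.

One valid set of independent stabilizer generators is +XII, -IXI, -IIX (any independent generating set of the same group is equally correct). Key observation: steps 1-6 multiply out to the identity, so the circuit reduces to the remaining gates.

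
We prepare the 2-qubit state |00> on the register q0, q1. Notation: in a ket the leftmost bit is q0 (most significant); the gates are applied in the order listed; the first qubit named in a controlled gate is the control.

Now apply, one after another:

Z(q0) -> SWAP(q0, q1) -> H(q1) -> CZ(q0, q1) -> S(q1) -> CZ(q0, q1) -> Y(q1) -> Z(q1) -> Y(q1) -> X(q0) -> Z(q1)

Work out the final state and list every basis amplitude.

The resulting statevector has amplitude 0 on |00>, 0 on |01>, -sqrt(2)/2 on |10>, -sqrt(2)*I/2 on |11>.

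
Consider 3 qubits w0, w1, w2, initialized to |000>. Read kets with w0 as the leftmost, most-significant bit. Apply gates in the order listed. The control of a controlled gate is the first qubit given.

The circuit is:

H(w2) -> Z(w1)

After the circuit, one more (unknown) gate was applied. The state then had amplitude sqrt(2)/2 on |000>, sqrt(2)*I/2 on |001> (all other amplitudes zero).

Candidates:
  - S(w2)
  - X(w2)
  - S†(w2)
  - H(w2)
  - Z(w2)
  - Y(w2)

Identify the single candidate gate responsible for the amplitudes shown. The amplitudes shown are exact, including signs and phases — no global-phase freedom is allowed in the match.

The unique candidate consistent with the amplitudes is S(w2).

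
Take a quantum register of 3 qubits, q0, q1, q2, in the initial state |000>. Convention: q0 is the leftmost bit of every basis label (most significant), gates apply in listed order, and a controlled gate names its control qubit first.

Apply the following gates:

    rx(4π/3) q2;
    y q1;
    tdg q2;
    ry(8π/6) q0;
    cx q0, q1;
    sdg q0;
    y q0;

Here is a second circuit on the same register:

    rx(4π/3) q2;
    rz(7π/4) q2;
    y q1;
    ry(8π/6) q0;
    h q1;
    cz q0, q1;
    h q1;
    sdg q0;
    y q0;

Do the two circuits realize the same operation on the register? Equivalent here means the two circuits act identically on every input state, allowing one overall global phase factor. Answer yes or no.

Yes: on every input state the two circuits agree up to one overall phase factor.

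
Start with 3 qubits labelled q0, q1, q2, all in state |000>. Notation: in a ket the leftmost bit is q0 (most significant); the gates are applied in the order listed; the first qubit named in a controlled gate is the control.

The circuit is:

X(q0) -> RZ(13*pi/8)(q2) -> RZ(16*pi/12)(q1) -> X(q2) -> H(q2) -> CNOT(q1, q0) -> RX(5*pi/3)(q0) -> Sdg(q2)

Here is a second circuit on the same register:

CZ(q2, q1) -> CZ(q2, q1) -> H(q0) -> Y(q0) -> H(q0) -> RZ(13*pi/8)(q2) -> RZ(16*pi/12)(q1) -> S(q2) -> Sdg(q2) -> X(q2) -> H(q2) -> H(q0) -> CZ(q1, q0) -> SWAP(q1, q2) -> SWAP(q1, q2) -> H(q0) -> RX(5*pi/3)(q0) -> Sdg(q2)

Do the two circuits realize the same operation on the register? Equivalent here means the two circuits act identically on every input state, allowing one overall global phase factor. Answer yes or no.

No: there is an input state on which the two circuits produce genuinely different outputs (not merely differing by a phase).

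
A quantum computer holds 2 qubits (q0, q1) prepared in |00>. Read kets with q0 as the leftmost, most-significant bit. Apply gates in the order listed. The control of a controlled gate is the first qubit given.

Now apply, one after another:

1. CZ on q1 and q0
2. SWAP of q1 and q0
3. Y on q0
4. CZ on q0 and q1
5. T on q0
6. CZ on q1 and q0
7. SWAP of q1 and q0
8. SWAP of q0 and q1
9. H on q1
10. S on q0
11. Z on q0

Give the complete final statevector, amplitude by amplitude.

After the circuit, the state carries amplitude 0 on |00>, 0 on |01>, sqrt(2)*exp(I*pi/4)/2 on |10>, sqrt(2)*exp(I*pi/4)/2 on |11>.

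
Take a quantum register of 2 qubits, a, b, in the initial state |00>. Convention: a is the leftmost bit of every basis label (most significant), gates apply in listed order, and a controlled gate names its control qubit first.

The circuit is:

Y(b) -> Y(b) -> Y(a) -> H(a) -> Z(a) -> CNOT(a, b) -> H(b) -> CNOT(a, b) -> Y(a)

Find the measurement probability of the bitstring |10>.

A full measurement returns |10> with probability 1/4.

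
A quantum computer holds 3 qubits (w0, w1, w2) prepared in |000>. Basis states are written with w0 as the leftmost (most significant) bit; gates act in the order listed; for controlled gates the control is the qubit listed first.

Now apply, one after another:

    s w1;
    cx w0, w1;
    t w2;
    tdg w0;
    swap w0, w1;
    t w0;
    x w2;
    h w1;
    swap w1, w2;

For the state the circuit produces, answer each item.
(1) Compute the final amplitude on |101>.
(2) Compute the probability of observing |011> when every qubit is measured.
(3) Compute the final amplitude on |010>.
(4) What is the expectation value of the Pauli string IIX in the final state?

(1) The final state's coefficient on |101> equals 0.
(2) Outcome |011> occurs with probability 1/2.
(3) The amplitude on |010> is sqrt(2)/2.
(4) The observable IIX averages to 1.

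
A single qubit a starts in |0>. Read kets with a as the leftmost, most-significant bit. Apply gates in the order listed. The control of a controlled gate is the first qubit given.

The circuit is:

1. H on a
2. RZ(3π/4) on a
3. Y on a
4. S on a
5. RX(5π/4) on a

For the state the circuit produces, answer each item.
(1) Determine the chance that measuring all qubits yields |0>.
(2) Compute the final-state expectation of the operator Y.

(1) A full measurement returns |0> with probability 1/4.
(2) The expectation value of Y is -1/2.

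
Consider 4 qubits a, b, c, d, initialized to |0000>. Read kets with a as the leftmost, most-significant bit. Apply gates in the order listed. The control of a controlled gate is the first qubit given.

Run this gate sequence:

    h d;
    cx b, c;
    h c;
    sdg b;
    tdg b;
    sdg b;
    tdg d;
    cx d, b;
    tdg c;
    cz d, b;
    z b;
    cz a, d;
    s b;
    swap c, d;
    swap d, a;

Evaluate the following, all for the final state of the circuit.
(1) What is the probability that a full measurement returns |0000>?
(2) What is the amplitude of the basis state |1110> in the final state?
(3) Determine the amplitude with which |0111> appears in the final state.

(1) The probability of measuring |0000> is 1/4.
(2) |1110> carries amplitude 1/2 in the final state.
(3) The final state's coefficient on |0111> equals 0.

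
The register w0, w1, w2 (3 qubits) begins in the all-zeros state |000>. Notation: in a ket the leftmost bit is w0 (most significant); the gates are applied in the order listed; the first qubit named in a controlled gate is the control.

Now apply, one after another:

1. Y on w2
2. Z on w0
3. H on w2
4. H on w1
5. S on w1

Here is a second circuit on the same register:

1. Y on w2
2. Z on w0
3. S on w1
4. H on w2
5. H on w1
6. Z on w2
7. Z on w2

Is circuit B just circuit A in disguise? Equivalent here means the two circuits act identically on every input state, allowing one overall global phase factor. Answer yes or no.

No: there is an input state on which the two circuits produce genuinely different outputs (not merely differing by a phase).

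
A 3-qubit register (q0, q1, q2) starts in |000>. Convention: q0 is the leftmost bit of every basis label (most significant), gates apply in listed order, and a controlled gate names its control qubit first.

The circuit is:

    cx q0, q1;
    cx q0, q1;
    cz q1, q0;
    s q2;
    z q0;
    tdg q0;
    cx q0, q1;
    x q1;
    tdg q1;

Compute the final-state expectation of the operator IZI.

The observable IZI averages to -1. Key observation: steps 1-2 multiply out to the identity, so the circuit reduces to the remaining gates.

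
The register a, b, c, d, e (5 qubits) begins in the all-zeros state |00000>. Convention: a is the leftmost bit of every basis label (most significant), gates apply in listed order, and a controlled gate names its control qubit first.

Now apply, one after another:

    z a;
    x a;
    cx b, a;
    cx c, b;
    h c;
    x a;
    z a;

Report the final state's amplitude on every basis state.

After the circuit, the state carries amplitude sqrt(2)/2 on |00000>, sqrt(2)/2 on |00100>, and 0 on every other basis state.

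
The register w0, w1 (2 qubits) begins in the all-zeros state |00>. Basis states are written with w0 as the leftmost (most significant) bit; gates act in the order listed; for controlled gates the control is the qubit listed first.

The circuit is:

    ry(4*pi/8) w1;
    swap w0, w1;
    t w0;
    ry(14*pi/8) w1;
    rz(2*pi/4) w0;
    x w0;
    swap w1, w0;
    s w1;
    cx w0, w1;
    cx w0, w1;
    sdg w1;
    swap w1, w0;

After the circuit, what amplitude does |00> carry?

The final state's coefficient on |00> equals -I*sqrt(2*sqrt(2) + 4)/4. Key observation: the block from step 7 through step 12 cancels to the identity and can be dropped.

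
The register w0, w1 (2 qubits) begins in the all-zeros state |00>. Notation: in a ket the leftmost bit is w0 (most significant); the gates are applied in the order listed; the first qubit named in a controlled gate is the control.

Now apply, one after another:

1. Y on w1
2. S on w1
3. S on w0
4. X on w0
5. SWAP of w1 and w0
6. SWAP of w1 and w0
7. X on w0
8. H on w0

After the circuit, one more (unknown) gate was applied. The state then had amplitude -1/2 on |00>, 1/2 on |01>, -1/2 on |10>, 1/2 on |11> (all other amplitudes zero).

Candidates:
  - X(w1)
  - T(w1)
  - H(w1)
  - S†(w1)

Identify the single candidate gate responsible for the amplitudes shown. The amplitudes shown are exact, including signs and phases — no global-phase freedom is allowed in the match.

The applied gate was H(w1). Key observation: gates 4-7 undo each other exactly, leaving only the rest of the circuit to track.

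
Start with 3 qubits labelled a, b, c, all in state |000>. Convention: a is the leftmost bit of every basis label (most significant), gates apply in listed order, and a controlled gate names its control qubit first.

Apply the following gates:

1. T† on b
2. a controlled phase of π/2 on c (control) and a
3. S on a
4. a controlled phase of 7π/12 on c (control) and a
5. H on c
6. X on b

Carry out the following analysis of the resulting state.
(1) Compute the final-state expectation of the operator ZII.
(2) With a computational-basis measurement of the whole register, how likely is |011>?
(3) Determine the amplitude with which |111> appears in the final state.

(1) The observable ZII averages to 1.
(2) Outcome |011> occurs with probability 1/2.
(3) The final state's coefficient on |111> equals 0.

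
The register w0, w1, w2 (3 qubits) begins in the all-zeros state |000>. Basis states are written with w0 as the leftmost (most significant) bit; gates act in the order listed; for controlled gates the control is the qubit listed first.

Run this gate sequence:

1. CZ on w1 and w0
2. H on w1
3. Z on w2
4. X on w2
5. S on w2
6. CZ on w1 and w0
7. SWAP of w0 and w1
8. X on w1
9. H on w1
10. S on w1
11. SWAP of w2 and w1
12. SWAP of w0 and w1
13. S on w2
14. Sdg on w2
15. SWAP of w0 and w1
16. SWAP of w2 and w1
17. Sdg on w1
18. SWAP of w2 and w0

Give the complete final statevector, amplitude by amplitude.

After the circuit, the state carries amplitude 0 on |000>, 0 on |001>, 0 on |010>, 0 on |011>, I/2 on |100>, I/2 on |101>, -I/2 on |110>, -I/2 on |111>. Key observation: steps 10-17 multiply out to the identity, so the circuit reduces to the remaining gates.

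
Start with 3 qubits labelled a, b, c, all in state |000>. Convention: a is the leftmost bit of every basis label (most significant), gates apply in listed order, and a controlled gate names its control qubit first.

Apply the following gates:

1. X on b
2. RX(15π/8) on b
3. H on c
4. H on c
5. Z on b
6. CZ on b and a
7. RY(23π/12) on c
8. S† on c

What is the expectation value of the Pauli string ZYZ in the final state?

The expectation value of ZYZ is sqrt(2)*sin(pi/16)*cos(pi/16)/2 + 2*sqrt(3)*sqrt(1/2 - sqrt(2)/4)*sqrt(sqrt(2)/4 + 1/2)*sin(pi/16)*cos(pi/16).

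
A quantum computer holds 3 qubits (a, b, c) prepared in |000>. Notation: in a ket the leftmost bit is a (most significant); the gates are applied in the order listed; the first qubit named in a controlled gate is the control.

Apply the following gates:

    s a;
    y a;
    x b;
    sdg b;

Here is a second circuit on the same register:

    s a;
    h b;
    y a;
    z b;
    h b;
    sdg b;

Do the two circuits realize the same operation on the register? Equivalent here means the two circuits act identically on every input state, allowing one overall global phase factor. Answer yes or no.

Yes: on every input state the two circuits agree up to one overall phase factor.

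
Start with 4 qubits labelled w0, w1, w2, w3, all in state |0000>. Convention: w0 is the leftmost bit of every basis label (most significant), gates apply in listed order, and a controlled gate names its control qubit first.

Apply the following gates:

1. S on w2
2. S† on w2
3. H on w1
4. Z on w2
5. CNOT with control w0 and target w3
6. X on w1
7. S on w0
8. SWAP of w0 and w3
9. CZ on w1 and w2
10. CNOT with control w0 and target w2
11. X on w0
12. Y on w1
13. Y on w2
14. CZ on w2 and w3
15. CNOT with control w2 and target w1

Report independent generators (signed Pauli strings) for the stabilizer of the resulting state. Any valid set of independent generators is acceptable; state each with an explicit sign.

The stabilizer group can be generated by -IXII, -ZIII, -IIZI, +IIIZ, among other valid generating sets.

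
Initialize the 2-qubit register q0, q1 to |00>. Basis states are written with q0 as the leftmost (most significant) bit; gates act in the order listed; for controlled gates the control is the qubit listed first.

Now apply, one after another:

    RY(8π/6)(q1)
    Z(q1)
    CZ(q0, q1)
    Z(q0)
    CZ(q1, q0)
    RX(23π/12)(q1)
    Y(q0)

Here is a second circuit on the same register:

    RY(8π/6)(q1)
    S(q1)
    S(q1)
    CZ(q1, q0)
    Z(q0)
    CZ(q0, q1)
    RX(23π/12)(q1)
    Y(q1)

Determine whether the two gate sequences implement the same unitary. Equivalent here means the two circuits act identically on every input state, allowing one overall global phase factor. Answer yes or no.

No — the two circuits implement different unitaries, even allowing a global phase.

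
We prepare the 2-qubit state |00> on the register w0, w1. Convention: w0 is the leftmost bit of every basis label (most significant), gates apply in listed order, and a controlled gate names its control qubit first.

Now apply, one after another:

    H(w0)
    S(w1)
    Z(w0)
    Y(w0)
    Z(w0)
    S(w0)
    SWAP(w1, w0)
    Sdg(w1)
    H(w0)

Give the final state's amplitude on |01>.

The final state's coefficient on |01> equals -I/2.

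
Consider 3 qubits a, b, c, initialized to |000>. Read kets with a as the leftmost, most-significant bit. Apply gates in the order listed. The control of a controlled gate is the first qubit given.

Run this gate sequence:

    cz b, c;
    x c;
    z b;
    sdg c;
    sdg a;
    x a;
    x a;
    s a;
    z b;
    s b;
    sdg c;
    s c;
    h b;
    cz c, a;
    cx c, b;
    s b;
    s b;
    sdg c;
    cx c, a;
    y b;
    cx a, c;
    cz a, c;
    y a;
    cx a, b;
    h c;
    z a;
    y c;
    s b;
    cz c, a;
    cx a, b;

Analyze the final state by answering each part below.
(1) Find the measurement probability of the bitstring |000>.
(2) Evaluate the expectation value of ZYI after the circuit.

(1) A full measurement returns |000> with probability 1/4.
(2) The observable ZYI averages to 1.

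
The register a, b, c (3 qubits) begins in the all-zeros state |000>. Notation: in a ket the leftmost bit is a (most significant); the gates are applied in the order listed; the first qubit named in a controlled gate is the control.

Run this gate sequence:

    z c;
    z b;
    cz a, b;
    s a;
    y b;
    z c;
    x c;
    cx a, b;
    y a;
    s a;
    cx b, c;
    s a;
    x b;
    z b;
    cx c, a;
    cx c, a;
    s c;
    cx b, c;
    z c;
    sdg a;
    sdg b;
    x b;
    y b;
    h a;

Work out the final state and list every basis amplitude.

The final amplitudes are -sqrt(2)/2 on |000>, sqrt(2)/2 on |100>, and 0 on every other basis state.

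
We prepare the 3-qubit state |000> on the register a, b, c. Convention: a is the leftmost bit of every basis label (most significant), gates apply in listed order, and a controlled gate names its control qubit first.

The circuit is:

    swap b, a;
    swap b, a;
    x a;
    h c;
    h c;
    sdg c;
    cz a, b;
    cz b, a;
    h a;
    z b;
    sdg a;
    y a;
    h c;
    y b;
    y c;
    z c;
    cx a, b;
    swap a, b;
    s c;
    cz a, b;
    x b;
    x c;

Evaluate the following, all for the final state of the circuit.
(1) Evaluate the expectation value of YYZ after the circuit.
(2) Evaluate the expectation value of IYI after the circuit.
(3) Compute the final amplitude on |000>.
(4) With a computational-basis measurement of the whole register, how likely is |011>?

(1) In the final state, YYZ has expectation 0.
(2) The expectation value of IYI is 0.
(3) The final state's coefficient on |000> equals -1/2.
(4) A full measurement returns |011> with probability 0.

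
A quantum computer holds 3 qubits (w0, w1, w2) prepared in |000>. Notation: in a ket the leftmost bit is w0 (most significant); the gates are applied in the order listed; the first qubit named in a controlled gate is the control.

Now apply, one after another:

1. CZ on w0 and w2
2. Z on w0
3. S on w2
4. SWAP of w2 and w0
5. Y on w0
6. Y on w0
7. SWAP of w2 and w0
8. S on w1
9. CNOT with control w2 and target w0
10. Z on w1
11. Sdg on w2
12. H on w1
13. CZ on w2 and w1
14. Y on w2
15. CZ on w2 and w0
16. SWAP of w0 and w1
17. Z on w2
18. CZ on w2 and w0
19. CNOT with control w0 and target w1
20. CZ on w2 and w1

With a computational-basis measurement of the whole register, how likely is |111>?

Outcome |111> occurs with probability 1/2.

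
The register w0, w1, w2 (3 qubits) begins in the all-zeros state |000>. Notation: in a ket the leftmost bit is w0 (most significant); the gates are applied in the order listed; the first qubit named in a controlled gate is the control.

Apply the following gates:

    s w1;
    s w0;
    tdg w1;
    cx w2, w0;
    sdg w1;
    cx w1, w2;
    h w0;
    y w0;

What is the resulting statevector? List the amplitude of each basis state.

The resulting statevector has amplitude -sqrt(2)*I/2 on |000>, sqrt(2)*I/2 on |100>, and 0 on every other basis state.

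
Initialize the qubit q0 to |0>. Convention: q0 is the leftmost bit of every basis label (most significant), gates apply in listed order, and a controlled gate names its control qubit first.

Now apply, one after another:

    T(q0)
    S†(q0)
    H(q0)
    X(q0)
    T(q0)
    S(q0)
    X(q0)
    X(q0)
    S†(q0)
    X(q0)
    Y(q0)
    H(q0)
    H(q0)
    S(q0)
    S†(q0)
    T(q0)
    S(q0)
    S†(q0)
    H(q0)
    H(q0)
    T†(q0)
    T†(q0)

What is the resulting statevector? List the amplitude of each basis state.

The resulting statevector has amplitude -sqrt(2)*I/2 on |0>, sqrt(2)*I/2 on |1>. Key observation: steps 6-9 multiply out to the identity, so the circuit reduces to the remaining gates.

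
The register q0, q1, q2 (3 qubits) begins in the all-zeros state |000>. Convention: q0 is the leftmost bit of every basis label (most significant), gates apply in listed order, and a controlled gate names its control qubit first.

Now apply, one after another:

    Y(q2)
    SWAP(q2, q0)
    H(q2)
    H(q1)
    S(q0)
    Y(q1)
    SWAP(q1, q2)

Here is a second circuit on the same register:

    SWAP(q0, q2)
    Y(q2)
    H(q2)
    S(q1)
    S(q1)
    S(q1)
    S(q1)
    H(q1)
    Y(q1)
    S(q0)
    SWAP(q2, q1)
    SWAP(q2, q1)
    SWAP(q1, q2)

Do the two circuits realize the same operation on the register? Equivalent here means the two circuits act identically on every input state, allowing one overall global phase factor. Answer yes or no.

No: there is an input state on which the two circuits produce genuinely different outputs (not merely differing by a phase).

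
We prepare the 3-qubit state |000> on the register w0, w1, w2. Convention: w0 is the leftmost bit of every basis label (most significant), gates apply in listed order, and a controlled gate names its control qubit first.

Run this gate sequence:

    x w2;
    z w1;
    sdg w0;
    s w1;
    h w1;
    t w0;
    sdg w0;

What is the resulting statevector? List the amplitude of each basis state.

After the circuit, the state carries amplitude sqrt(2)/2 on |001>, sqrt(2)/2 on |011>, and 0 on every other basis state.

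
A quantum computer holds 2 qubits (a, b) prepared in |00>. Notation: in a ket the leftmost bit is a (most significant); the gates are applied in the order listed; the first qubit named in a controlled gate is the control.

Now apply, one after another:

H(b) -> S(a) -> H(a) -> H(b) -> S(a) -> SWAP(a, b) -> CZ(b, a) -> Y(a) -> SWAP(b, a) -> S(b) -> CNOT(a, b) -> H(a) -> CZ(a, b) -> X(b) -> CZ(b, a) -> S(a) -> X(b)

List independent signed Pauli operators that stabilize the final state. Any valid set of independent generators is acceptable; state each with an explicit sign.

The stabilizer group can be generated by +YZ, -ZY, among other valid generating sets.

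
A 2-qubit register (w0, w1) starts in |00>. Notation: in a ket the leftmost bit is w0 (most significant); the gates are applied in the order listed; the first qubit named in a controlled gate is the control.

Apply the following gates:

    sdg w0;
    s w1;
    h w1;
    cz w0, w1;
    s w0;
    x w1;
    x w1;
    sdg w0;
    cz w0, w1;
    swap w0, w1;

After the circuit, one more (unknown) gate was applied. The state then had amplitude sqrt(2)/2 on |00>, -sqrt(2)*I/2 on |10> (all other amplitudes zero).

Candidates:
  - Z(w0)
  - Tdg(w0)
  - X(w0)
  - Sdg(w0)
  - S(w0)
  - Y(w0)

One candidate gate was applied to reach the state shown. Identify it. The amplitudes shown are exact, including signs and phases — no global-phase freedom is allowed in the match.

The applied gate was Sdg(w0). Key observation: steps 4-9 multiply out to the identity, so the circuit reduces to the remaining gates.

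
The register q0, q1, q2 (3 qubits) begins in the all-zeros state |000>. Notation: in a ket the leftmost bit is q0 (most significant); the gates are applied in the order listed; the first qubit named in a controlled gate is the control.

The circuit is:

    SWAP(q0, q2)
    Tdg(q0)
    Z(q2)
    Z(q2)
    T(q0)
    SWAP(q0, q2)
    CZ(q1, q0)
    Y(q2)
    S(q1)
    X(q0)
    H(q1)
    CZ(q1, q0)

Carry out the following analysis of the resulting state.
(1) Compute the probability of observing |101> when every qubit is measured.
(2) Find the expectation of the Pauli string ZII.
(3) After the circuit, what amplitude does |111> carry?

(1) Outcome |101> occurs with probability 1/2. Key observation: steps 1-6 multiply out to the identity, so the circuit reduces to the remaining gates.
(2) In the final state, ZII has expectation -1.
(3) |111> carries amplitude -sqrt(2)*I/2 in the final state.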